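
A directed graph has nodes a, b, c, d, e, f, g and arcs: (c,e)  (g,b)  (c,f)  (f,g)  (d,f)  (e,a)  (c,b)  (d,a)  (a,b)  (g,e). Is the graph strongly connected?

There is no directed path from c to d, so the graph is not strongly connected.

No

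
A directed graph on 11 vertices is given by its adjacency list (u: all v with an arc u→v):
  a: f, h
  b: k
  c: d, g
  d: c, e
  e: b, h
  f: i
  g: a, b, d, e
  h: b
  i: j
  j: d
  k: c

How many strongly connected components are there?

1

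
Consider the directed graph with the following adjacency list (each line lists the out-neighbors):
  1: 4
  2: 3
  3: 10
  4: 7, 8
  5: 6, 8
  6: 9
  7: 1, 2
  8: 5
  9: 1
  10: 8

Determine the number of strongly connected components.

1

{1, 2, 3, 4, 5, 6, 7, 8, 9, 10} are all mutually reachable — one SCC of size 10.
That gives 1 strongly connected component.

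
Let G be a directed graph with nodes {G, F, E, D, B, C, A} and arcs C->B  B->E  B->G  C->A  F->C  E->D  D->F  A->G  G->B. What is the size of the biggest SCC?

7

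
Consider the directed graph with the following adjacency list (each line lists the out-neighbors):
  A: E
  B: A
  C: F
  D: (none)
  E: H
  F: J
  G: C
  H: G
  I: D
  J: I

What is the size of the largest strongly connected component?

{A} is an SCC by itself.
{D} is an SCC by itself.
{I} is an SCC by itself.
{C} is an SCC by itself.
{B} is an SCC by itself.
(and 5 more singleton SCCs)
The largest has 1 vertex.

1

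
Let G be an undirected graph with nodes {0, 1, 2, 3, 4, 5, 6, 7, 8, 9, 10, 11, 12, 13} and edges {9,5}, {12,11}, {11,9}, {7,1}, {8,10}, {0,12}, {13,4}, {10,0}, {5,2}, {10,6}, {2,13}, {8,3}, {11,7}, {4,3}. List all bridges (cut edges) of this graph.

The edges on the cycle 8-10-0-12-11-9-5-2-13-4-3-8 are not bridges since each lies on that cycle.
But removing 7-11 disconnects 7 from 11; removing 10-6 disconnects 10 from 6; removing 7-1 disconnects 7 from 1 — these are bridges.

1-7, 10-6, 11-7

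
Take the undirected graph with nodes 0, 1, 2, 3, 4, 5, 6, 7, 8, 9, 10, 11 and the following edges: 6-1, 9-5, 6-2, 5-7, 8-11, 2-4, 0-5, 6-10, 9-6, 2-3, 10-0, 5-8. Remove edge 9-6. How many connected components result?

9 and 6 are still connected via 9-5-0-10-6, so the component count stays at 1.

1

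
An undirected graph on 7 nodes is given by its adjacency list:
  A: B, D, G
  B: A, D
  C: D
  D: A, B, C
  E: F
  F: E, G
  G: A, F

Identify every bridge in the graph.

A-G, C-D, E-F, F-G

The edges on the cycle A-D-B-A are not bridges since each lies on that cycle.
But removing G-F disconnects G from F; removing F-E disconnects F from E; removing D-C disconnects D from C; removing A-G disconnects A from G — these are bridges.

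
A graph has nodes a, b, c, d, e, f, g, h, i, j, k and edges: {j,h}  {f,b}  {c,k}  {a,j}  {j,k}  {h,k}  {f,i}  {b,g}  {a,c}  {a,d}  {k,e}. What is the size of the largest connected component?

Starting from b we can reach b, f, g, i. That is one component of size 4.
Starting from a we can reach a, c, d, e, h, j, k. That is one component of size 7.
The largest has 7 vertices.

7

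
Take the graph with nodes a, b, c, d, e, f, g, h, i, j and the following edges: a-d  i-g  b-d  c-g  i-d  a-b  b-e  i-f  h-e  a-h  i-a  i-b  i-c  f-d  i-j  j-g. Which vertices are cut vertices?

i

Removing i increases the component count from 1 to 2, so i is a cut vertex.
By contrast removing h leaves 1 component; it is not a cut vertex. No other vertex is a cut vertex either.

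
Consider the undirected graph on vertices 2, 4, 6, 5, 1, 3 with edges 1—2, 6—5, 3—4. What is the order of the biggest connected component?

Starting from 3 we can reach 3, 4. That is one component of size 2.
Starting from 5 we can reach 5, 6. That is one component of size 2.
Starting from 1 we can reach 1, 2. That is one component of size 2.
The largest has 2 vertices.

2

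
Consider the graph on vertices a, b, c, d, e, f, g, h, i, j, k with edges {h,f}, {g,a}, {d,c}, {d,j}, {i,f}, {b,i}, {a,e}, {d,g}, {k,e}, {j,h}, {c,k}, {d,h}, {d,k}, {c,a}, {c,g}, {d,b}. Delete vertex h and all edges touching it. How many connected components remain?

1

With h gone, the remaining components are: {a, b, c, d, e, f, g, i, j, k}.
That is 1 component.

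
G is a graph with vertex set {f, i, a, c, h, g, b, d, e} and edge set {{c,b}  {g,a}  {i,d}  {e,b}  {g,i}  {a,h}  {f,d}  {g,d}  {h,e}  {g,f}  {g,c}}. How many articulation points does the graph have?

Removing g increases the component count from 1 to 2, so g is a cut vertex.
By contrast removing a leaves 1 component; it is not a cut vertex. No other vertex is a cut vertex either.

1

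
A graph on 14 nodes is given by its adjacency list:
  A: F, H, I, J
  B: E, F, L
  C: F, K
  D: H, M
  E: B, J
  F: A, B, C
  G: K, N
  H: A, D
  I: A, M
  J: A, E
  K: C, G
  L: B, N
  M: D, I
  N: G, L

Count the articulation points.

1

Removing A increases the component count from 1 to 2, so A is a cut vertex.
By contrast removing D leaves 1 component; it is not a cut vertex. No other vertex is a cut vertex either.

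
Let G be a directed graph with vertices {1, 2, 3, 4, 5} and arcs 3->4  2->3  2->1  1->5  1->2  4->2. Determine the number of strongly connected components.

2

{1, 2, 3, 4} are all mutually reachable — one SCC of size 4.
{5} is an SCC by itself.
That gives 2 strongly connected components.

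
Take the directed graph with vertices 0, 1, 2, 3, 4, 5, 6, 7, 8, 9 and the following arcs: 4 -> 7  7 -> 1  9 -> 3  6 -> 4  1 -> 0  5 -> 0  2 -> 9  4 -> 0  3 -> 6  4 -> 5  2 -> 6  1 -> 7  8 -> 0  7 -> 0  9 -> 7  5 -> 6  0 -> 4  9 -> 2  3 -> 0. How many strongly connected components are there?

4

{0, 1, 4, 5, 6, 7} are all mutually reachable — one SCC of size 6.
{2, 9} are all mutually reachable — one SCC of size 2.
{8} is an SCC by itself.
{3} is an SCC by itself.
That gives 4 strongly connected components.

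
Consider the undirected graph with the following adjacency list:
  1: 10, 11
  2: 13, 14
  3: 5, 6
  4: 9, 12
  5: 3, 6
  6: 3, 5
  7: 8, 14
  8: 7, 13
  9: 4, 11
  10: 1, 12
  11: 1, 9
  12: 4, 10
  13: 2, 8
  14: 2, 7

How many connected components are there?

Starting from 3 we can reach 3, 5, 6. That is one component of size 3.
Starting from 2 we can reach 2, 7, 8, 13, 14. That is one component of size 5.
Starting from 1 we can reach 1, 4, 9, 10, 11, 12. That is one component of size 6.
Total: 3 components.

3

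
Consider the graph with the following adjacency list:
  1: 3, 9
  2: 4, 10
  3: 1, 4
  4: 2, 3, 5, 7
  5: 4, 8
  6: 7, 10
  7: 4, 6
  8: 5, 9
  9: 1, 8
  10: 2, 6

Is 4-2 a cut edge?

No

After removing 4-2, the path 4-7-6-10-2 still connects them, so the edge is not a bridge.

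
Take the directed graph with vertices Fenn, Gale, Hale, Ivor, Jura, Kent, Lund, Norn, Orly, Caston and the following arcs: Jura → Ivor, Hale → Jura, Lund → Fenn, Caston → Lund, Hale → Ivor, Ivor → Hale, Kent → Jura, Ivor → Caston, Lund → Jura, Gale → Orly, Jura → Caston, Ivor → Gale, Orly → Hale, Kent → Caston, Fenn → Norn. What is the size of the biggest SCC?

7

{Gale, Hale, Ivor, Jura, Lund, Orly, Caston} are all mutually reachable — one SCC of size 7.
{Fenn} is an SCC by itself.
{Norn} is an SCC by itself.
{Kent} is an SCC by itself.
The largest has 7 vertices.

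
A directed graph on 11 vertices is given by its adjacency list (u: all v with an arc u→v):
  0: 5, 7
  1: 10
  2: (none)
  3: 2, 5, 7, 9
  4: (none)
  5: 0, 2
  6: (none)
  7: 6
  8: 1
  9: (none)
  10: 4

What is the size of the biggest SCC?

2

{0, 5} are all mutually reachable — one SCC of size 2.
{1} is an SCC by itself.
{2} is an SCC by itself.
{8} is an SCC by itself.
{10} is an SCC by itself.
(and 5 more singleton SCCs)
The largest has 2 vertices.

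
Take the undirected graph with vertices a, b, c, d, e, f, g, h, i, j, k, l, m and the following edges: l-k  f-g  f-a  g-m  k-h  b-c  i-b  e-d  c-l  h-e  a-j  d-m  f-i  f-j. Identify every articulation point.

f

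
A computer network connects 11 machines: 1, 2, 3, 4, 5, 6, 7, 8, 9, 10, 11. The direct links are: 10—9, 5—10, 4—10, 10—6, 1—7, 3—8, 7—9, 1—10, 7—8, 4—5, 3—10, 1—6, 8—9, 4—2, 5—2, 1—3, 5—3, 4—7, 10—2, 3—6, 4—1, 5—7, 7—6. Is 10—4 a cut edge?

After removing 10—4, the path 10-5-4 still connects them, so the edge is not a bridge.

No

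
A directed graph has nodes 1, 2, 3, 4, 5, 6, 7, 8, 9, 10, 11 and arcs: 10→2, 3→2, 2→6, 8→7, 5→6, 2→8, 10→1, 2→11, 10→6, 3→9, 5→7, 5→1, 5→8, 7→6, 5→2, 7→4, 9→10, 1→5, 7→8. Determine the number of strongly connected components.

9

{7, 8} are all mutually reachable — one SCC of size 2.
{1, 5} are all mutually reachable — one SCC of size 2.
{6} is an SCC by itself.
{9} is an SCC by itself.
{10} is an SCC by itself.
(and 4 more singleton SCCs)
That gives 9 strongly connected components.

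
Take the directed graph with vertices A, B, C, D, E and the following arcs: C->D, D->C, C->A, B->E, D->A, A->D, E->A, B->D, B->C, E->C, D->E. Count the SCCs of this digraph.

2

{A, C, D, E} are all mutually reachable — one SCC of size 4.
{B} is an SCC by itself.
That gives 2 strongly connected components.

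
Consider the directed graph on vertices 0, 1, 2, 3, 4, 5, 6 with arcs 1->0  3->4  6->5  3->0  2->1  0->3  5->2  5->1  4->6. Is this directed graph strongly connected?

Yes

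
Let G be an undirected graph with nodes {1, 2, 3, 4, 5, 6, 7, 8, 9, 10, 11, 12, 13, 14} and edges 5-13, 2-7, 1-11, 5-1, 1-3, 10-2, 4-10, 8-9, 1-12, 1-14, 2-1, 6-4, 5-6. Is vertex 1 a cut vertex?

Deleting 1 raises the number of components from 2 to 6, so 1 is a cut vertex.

Yes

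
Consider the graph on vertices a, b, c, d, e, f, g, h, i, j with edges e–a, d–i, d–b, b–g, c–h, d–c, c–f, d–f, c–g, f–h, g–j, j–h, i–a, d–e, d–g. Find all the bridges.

none

The edges on the cycle d-b-g-d are not bridges since each lies on that cycle.
Every edge lies on some cycle, so there are no bridges.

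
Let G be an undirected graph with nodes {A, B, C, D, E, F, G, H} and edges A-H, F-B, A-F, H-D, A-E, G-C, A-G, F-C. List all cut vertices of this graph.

Removing A increases the component count from 1 to 3, so A is a cut vertex.
Removing F increases the component count from 1 to 2, so F is a cut vertex.
Removing H increases the component count from 1 to 2, so H is a cut vertex.
By contrast removing E leaves 1 component; it is not a cut vertex. No other vertex is a cut vertex either.

A, F, H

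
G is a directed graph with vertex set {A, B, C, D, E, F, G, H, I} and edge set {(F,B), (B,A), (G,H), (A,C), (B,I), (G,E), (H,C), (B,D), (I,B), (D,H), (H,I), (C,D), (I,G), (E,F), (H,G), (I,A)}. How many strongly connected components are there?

{A, B, C, D, E, F, G, H, I} are all mutually reachable — one SCC of size 9.
That gives 1 strongly connected component.

1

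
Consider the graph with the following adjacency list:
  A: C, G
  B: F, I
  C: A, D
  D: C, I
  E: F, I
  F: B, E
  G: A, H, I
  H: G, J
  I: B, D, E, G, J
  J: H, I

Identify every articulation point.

I

Removing I increases the component count from 1 to 2, so I is a cut vertex.
By contrast removing C leaves 1 component; it is not a cut vertex. No other vertex is a cut vertex either.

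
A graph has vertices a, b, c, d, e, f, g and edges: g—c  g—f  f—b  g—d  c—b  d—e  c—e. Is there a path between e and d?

From e we can reach b, c, d, e, f, g, which includes d.

Yes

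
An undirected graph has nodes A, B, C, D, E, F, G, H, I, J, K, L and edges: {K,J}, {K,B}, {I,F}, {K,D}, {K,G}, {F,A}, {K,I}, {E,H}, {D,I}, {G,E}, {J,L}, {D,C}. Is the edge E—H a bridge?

Yes

Removing E—H leaves no path between E and H: the component count goes from 1 to 2. So it is a bridge.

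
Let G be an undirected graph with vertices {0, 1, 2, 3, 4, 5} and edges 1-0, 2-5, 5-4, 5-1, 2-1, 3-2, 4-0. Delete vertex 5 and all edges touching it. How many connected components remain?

With 5 gone, the remaining components are: {0, 1, 2, 3, 4}.
That is 1 component.

1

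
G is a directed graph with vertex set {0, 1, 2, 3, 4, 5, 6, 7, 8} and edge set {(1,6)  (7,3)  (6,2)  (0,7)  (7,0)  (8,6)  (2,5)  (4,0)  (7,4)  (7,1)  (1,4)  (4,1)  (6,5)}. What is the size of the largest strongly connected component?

4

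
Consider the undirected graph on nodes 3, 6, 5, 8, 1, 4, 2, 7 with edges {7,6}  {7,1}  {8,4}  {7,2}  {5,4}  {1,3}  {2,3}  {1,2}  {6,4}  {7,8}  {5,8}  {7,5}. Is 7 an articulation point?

Deleting 7 raises the number of components from 1 to 2, so 7 is a cut vertex.

Yes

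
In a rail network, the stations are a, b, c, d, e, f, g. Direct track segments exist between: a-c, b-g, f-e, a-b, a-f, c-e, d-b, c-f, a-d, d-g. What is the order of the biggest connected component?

7

Starting from a we can reach a, b, c, d, e, f, g. That is one component of size 7.
The largest has 7 vertices.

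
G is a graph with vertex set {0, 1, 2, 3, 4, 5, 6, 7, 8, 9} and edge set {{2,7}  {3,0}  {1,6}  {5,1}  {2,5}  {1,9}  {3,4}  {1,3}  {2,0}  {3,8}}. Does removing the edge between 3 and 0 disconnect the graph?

No

After removing 3 - 0, the path 3-1-5-2-0 still connects them, so the edge is not a bridge.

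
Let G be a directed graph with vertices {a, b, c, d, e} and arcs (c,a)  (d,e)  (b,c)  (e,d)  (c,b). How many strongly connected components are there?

3

{b, c} are all mutually reachable — one SCC of size 2.
{d, e} are all mutually reachable — one SCC of size 2.
{a} is an SCC by itself.
That gives 3 strongly connected components.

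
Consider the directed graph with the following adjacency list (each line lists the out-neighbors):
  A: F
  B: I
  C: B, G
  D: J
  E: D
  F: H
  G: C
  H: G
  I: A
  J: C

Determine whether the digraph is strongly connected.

There is no directed path from B to E, so the graph is not strongly connected.

No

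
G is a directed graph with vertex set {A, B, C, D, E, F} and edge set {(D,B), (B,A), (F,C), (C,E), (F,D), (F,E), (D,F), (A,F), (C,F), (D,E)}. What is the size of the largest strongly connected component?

5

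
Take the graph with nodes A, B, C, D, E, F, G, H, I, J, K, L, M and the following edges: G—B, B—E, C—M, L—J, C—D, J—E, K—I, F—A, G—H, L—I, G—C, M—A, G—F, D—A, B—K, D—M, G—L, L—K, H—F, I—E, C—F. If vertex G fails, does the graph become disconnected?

Deleting G raises the number of components from 1 to 2, so G is a cut vertex.

Yes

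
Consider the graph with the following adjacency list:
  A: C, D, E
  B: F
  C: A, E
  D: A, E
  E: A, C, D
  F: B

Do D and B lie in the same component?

No

The component containing D is {A, C, D, E}, and B is not in it.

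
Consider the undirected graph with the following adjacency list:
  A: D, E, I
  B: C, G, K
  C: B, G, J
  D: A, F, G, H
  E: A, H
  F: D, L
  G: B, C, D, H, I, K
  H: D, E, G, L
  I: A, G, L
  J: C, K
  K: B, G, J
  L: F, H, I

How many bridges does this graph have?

0

The edges on the cycle G-D-F-L-I-G are not bridges since each lies on that cycle.
Every edge lies on some cycle, so there are no bridges.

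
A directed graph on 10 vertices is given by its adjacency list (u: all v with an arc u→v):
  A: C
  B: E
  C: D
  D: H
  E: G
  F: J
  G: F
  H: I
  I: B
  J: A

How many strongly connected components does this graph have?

{A, B, C, D, E, F, G, H, I, J} are all mutually reachable — one SCC of size 10.
That gives 1 strongly connected component.

1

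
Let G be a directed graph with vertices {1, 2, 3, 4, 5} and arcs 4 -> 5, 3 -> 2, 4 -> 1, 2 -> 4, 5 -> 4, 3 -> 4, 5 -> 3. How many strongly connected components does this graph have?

{2, 3, 4, 5} are all mutually reachable — one SCC of size 4.
{1} is an SCC by itself.
That gives 2 strongly connected components.

2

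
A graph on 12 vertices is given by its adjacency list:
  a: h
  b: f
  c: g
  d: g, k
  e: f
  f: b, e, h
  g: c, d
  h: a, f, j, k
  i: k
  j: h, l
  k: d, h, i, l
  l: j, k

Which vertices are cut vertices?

Removing d increases the component count from 1 to 2, so d is a cut vertex.
Removing f increases the component count from 1 to 3, so f is a cut vertex.
Removing g increases the component count from 1 to 2, so g is a cut vertex.
Likewise h, k are cut vertices.
By contrast removing e leaves 1 component; it is not a cut vertex. No other vertex is a cut vertex either.

d, f, g, h, k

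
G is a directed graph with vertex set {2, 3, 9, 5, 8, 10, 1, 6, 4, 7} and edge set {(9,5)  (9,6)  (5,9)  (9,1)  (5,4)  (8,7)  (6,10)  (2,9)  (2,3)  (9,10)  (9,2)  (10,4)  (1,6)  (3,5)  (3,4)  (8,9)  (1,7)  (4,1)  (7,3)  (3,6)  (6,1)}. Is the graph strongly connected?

No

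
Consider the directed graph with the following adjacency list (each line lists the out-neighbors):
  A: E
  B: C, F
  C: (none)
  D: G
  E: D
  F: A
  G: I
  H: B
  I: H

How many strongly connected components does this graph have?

{A, B, D, E, F, G, H, I} are all mutually reachable — one SCC of size 8.
{C} is an SCC by itself.
That gives 2 strongly connected components.

2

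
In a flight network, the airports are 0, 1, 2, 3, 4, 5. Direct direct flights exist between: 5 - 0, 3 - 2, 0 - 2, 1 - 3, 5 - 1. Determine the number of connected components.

4 is isolated — a component by itself.
Starting from 0 we can reach 0, 1, 2, 3, 5. That is one component of size 5.
Total: 2 components.

2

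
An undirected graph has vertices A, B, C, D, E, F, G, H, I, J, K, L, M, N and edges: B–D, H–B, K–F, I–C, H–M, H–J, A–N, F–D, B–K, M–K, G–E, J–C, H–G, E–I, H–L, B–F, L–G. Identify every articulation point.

H

Removing H increases the component count from 2 to 3, so H is a cut vertex.
By contrast removing A leaves 2 components; it is not a cut vertex. No other vertex is a cut vertex either.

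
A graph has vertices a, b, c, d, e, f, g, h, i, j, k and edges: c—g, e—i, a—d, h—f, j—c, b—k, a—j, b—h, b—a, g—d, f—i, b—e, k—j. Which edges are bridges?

The edges on the cycle b-h-f-i-e-b are not bridges since each lies on that cycle.
Every edge lies on some cycle, so there are no bridges.

none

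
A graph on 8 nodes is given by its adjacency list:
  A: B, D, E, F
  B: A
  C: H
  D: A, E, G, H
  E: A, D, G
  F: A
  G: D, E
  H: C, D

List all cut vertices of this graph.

A, D, H

Removing A increases the component count from 1 to 3, so A is a cut vertex.
Removing D increases the component count from 1 to 2, so D is a cut vertex.
Removing H increases the component count from 1 to 2, so H is a cut vertex.
By contrast removing F leaves 1 component; it is not a cut vertex. No other vertex is a cut vertex either.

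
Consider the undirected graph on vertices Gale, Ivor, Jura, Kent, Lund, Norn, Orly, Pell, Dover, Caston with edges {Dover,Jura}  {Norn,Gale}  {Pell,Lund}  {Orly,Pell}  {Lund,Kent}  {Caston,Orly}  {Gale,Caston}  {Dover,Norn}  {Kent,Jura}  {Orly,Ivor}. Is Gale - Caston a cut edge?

No

After removing Gale - Caston, the path Gale-Norn-Dover-Jura-Kent-Lund-Pell-Orly-Caston still connects them, so the edge is not a bridge.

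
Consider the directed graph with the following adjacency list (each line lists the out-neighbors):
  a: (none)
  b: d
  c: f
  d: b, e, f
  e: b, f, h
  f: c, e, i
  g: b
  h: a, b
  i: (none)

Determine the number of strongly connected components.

{b, c, d, e, f, h} are all mutually reachable — one SCC of size 6.
{g} is an SCC by itself.
{i} is an SCC by itself.
{a} is an SCC by itself.
That gives 4 strongly connected components.

4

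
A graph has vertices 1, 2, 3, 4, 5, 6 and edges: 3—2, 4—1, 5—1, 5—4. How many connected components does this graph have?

3

6 is isolated — a component by itself.
Starting from 2 we can reach 2, 3. That is one component of size 2.
Starting from 1 we can reach 1, 4, 5. That is one component of size 3.
Total: 3 components.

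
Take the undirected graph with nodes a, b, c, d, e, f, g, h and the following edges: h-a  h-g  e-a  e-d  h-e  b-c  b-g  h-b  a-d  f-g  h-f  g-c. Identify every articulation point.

h

Removing h increases the component count from 1 to 2, so h is a cut vertex.
By contrast removing c leaves 1 component; it is not a cut vertex. No other vertex is a cut vertex either.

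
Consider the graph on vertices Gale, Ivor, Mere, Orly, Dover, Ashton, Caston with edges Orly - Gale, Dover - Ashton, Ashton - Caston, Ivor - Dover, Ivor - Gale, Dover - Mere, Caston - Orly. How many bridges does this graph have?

1

The edges on the cycle Ivor-Dover-Ashton-Caston-Orly-Gale-Ivor are not bridges since each lies on that cycle.
But removing Dover - Mere disconnects Dover from Mere — this is a bridge.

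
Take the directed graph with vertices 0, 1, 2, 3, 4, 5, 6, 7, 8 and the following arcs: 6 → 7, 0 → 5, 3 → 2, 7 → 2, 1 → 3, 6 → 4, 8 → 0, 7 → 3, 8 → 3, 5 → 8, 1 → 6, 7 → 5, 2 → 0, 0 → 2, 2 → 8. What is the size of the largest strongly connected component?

5

{0, 2, 3, 5, 8} are all mutually reachable — one SCC of size 5.
{6} is an SCC by itself.
{7} is an SCC by itself.
{1} is an SCC by itself.
{4} is an SCC by itself.
The largest has 5 vertices.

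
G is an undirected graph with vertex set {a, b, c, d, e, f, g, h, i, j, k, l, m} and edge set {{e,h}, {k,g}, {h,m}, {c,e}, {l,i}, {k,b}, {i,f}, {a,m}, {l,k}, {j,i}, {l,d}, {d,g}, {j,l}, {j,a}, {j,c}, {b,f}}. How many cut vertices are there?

1

Removing j increases the component count from 1 to 2, so j is a cut vertex.
By contrast removing l leaves 1 component; it is not a cut vertex. No other vertex is a cut vertex either.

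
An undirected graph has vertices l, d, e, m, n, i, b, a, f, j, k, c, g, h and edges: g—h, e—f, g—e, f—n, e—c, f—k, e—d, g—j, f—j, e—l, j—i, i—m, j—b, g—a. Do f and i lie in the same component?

Yes

From f we can reach a, b, c, d, e, f, g, h, i, j, k, l, m, n, which includes i.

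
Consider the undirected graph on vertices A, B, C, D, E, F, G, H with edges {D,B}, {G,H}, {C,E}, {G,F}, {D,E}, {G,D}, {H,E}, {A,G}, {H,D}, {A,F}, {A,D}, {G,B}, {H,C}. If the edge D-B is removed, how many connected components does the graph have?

D and B are still connected via D-G-B, so the component count stays at 1.

1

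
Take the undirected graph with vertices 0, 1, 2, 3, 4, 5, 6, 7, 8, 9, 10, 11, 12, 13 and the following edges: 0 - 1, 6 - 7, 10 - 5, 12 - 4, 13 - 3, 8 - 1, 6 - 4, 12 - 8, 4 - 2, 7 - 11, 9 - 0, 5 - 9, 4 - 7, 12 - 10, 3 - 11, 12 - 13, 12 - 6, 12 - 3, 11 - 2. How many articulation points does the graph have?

Removing 12 increases the component count from 1 to 2, so 12 is a cut vertex.
By contrast removing 6 leaves 1 component; it is not a cut vertex. No other vertex is a cut vertex either.

1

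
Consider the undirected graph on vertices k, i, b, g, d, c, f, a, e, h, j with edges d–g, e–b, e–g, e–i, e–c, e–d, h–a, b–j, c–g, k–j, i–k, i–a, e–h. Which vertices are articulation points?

e

Removing e increases the component count from 2 to 3, so e is a cut vertex.
By contrast removing a leaves 2 components; it is not a cut vertex. No other vertex is a cut vertex either.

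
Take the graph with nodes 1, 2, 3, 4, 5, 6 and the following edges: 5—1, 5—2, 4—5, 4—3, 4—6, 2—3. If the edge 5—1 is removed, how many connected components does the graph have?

Before removal there is 1 component.
5—1 is a bridge — removing it separates 5's side from 1's side.
After removal: 2 components.

2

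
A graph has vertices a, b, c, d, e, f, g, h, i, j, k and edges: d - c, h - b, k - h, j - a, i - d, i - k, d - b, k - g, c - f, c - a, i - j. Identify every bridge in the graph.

c-f, g-k

The edges on the cycle i-d-b-h-k-i are not bridges since each lies on that cycle.
But removing c - f disconnects c from f; removing g - k disconnects g from k — these are bridges.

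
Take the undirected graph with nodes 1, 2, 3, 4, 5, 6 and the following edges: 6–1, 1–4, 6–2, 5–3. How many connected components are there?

Starting from 3 we can reach 3, 5. That is one component of size 2.
Starting from 1 we can reach 1, 2, 4, 6. That is one component of size 4.
Total: 2 components.

2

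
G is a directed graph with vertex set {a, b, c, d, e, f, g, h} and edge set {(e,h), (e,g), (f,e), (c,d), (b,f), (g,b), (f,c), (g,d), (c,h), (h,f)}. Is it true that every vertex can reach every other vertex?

No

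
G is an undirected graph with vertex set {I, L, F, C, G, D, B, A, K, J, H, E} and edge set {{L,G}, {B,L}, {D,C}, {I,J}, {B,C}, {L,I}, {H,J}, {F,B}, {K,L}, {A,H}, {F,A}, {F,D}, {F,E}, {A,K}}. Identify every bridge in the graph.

The edges on the cycle F-B-C-D-F are not bridges since each lies on that cycle.
But removing F - E disconnects F from E; removing L - G disconnects L from G — these are bridges.

E-F, G-L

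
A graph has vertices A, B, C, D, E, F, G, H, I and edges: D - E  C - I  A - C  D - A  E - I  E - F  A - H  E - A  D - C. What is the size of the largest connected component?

7

G is isolated — a component by itself.
B is isolated — a component by itself.
Starting from A we can reach A, C, D, E, F, H, I. That is one component of size 7.
The largest has 7 vertices.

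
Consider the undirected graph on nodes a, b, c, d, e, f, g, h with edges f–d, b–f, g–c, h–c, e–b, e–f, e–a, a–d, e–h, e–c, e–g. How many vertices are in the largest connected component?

8

Starting from a we can reach a, b, c, d, e, f, g, h. That is one component of size 8.
The largest has 8 vertices.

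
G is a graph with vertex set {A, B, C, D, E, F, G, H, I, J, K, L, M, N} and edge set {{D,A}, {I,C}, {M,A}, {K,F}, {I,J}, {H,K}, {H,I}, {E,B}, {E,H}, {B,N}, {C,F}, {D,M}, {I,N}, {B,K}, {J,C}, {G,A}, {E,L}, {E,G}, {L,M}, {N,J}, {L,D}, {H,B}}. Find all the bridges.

none

The edges on the cycle I-N-J-I are not bridges since each lies on that cycle.
Every edge lies on some cycle, so there are no bridges.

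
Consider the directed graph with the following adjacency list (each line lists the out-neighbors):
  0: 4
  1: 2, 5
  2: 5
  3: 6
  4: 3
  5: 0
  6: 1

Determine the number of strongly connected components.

1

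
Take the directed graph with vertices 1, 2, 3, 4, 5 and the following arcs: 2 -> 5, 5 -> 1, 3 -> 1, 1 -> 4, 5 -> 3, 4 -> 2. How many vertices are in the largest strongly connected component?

{1, 2, 3, 4, 5} are all mutually reachable — one SCC of size 5.
The largest has 5 vertices.

5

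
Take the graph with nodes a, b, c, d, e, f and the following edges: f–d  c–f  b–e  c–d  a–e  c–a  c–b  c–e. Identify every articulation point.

Removing c increases the component count from 1 to 2, so c is a cut vertex.
By contrast removing f leaves 1 component; it is not a cut vertex. No other vertex is a cut vertex either.

c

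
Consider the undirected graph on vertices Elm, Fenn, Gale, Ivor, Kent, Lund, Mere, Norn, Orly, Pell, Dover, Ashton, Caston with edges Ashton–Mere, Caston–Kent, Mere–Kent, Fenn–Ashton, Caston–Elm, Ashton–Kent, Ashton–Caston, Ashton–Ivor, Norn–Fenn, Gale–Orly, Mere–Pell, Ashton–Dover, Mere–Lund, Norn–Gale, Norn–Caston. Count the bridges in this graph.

7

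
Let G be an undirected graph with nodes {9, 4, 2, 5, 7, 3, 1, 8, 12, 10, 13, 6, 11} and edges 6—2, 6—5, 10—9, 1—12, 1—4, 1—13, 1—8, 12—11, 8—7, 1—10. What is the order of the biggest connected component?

9

3 is isolated — a component by itself.
Starting from 2 we can reach 2, 5, 6. That is one component of size 3.
Starting from 1 we can reach 1, 4, 7, 8, 9, 10, 11, 12, 13. That is one component of size 9.
The largest has 9 vertices.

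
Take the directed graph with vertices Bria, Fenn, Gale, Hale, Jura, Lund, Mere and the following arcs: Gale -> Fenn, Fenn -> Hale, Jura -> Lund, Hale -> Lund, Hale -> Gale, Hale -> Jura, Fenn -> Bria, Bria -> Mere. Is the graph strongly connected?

There is no directed path from Jura to Gale, so the graph is not strongly connected.

No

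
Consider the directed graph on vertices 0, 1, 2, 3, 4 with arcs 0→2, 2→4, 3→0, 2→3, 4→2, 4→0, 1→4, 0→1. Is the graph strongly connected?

Yes

From 2 we can reach every vertex (0, 1, 2, 3, 4), and every vertex can reach 2 (0, 1, 2, 3, 4). So the whole graph is one strongly connected component.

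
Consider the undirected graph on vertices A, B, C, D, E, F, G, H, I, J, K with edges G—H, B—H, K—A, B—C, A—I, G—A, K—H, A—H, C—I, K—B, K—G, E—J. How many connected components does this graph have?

4

D is isolated — a component by itself.
F is isolated — a component by itself.
Starting from E we can reach E, J. That is one component of size 2.
Starting from A we can reach A, B, C, G, H, I, K. That is one component of size 7.
Total: 4 components.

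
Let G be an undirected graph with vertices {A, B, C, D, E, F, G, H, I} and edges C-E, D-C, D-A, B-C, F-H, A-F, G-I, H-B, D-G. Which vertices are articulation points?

C, D, G

Removing C increases the component count from 1 to 2, so C is a cut vertex.
Removing D increases the component count from 1 to 2, so D is a cut vertex.
Removing G increases the component count from 1 to 2, so G is a cut vertex.
By contrast removing E leaves 1 component; it is not a cut vertex. No other vertex is a cut vertex either.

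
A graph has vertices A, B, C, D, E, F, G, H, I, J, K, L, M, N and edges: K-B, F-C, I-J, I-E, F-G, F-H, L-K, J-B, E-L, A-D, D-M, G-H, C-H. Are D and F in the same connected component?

The component containing D is {A, D, M}, and F is not in it.

No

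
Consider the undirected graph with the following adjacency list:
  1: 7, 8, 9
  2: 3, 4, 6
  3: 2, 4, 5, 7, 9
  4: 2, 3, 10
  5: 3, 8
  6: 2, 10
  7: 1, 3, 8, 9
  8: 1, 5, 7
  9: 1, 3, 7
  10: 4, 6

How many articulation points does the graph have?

Removing 3 increases the component count from 1 to 2, so 3 is a cut vertex.
By contrast removing 7 leaves 1 component; it is not a cut vertex. No other vertex is a cut vertex either.

1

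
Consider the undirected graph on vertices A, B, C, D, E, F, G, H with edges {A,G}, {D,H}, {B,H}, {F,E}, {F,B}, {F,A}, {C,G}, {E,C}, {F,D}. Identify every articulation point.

F

Removing F increases the component count from 1 to 2, so F is a cut vertex.
By contrast removing G leaves 1 component; it is not a cut vertex. No other vertex is a cut vertex either.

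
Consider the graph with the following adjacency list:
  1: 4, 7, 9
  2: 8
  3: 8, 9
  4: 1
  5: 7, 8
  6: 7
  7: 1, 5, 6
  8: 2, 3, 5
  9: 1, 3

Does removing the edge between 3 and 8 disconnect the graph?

No

After removing 3-8, the path 3-9-1-7-5-8 still connects them, so the edge is not a bridge.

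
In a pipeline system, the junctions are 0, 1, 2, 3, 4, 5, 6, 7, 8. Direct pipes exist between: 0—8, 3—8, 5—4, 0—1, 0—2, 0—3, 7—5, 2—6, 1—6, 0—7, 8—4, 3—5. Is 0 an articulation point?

Deleting 0 raises the number of components from 1 to 2, so 0 is a cut vertex.

Yes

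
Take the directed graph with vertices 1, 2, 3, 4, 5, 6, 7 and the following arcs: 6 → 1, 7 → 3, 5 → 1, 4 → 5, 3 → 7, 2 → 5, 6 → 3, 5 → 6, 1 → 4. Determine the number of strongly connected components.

{1, 4, 5, 6} are all mutually reachable — one SCC of size 4.
{3, 7} are all mutually reachable — one SCC of size 2.
{2} is an SCC by itself.
That gives 3 strongly connected components.

3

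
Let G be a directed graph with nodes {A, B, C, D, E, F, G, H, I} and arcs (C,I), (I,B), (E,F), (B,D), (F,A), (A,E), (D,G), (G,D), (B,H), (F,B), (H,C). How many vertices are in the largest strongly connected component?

4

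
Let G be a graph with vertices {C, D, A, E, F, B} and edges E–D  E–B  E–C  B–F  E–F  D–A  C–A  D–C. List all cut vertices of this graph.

E

Removing E increases the component count from 1 to 2, so E is a cut vertex.
By contrast removing A leaves 1 component; it is not a cut vertex. No other vertex is a cut vertex either.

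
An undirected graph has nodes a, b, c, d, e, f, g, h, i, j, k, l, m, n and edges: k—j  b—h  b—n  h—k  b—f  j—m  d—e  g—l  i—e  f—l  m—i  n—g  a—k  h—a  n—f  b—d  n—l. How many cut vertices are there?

1

Removing b increases the component count from 2 to 3, so b is a cut vertex.
By contrast removing d leaves 2 components; it is not a cut vertex. No other vertex is a cut vertex either.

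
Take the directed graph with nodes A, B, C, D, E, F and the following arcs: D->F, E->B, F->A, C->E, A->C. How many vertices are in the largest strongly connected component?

1

{C} is an SCC by itself.
{B} is an SCC by itself.
{A} is an SCC by itself.
{E} is an SCC by itself.
{D} is an SCC by itself.
(and 1 more singleton SCC)
The largest has 1 vertex.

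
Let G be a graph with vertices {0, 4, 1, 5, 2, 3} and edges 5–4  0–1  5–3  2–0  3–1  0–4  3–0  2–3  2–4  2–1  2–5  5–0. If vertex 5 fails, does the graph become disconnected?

No

Deleting 5 leaves 1 component (was 1) (its neighbors 0, 2, 3, 4 remain connected to each other), so 5 is not a cut vertex.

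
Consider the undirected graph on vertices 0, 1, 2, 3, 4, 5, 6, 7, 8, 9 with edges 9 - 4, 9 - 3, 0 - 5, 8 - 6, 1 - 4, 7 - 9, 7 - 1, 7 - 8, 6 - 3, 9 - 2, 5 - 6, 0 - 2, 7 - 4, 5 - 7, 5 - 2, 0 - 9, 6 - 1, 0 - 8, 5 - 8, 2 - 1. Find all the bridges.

none

The edges on the cycle 7-9-4-1-7 are not bridges since each lies on that cycle.
Every edge lies on some cycle, so there are no bridges.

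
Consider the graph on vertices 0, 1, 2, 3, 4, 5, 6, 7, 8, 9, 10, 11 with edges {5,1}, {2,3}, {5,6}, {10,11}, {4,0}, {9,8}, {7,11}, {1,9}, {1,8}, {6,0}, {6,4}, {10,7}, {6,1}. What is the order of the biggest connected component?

7

Starting from 2 we can reach 2, 3. That is one component of size 2.
Starting from 7 we can reach 7, 10, 11. That is one component of size 3.
Starting from 0 we can reach 0, 1, 4, 5, 6, 8, 9. That is one component of size 7.
The largest has 7 vertices.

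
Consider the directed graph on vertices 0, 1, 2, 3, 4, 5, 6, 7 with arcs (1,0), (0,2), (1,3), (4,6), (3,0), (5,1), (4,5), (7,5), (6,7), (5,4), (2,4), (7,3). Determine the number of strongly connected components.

{0, 1, 2, 3, 4, 5, 6, 7} are all mutually reachable — one SCC of size 8.
That gives 1 strongly connected component.

1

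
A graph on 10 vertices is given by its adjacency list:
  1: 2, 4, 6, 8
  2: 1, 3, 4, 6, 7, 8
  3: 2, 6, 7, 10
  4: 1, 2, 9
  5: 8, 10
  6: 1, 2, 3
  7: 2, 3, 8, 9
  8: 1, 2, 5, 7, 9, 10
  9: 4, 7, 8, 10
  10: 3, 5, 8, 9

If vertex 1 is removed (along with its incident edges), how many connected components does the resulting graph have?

With 1 gone, the remaining components are: {2, 3, 4, 5, 6, 7, 8, 9, 10}.
That is 1 component.

1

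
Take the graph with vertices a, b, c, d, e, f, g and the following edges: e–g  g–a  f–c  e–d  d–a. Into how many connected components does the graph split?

3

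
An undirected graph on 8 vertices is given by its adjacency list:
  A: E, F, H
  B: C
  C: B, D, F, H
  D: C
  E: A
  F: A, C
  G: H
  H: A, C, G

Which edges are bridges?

A-E, B-C, C-D, G-H

The edges on the cycle H-A-F-C-H are not bridges since each lies on that cycle.
But removing C-D disconnects C from D; removing C-B disconnects C from B; removing A-E disconnects A from E; removing H-G disconnects H from G — these are bridges.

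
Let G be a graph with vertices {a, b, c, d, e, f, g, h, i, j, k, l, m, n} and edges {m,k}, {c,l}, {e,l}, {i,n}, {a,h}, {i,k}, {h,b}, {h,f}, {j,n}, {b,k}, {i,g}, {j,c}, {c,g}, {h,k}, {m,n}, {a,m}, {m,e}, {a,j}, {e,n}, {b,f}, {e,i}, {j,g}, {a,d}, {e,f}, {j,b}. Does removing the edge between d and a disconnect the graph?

Removing d-a leaves no path between d and a: the component count goes from 1 to 2. So it is a bridge.

Yes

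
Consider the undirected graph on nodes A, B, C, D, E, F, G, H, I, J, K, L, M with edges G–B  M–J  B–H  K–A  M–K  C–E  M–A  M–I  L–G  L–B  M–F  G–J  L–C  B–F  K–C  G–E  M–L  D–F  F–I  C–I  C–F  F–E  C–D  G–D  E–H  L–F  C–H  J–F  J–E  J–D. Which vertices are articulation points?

Removing I, for instance, still leaves 1 component. No single vertex removal increases the component count — the graph has no articulation points.

none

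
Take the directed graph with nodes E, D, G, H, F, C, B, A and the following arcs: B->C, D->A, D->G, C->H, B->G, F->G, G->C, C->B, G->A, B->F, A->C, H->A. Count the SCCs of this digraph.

3

{A, B, C, F, G, H} are all mutually reachable — one SCC of size 6.
{E} is an SCC by itself.
{D} is an SCC by itself.
That gives 3 strongly connected components.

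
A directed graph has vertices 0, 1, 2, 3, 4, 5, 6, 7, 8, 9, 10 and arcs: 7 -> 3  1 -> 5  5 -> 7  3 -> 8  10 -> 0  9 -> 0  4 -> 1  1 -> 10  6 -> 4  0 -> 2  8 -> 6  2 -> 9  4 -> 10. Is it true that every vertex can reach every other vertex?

There is no directed path from 10 to 6, so the graph is not strongly connected.

No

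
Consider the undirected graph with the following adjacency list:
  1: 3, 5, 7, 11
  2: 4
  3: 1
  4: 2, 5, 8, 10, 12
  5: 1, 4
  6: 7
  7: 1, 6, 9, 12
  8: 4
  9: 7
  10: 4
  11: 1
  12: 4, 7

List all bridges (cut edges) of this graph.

The edges on the cycle 4-5-1-7-12-4 are not bridges since each lies on that cycle.
But removing 11-1 disconnects 11 from 1; removing 1-3 disconnects 1 from 3; removing 4-2 disconnects 4 from 2; removing 7-9 disconnects 7 from 9 — these are bridges.
In total 7 edges are bridges.

1-11, 1-3, 10-4, 2-4, 4-8, 6-7, 7-9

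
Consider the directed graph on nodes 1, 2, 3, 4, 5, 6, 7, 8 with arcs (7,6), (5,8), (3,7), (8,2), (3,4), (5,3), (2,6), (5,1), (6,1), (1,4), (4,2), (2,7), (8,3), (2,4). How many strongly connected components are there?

4

{1, 2, 4, 6, 7} are all mutually reachable — one SCC of size 5.
{8} is an SCC by itself.
{3} is an SCC by itself.
{5} is an SCC by itself.
That gives 4 strongly connected components.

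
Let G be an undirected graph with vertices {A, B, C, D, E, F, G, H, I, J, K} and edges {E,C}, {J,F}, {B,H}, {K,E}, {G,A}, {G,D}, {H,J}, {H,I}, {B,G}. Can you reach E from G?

No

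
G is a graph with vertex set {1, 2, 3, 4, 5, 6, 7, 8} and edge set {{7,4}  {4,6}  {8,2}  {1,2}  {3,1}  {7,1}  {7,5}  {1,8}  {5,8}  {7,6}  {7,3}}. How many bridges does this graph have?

0

The edges on the cycle 7-4-6-7 are not bridges since each lies on that cycle.
Every edge lies on some cycle, so there are no bridges.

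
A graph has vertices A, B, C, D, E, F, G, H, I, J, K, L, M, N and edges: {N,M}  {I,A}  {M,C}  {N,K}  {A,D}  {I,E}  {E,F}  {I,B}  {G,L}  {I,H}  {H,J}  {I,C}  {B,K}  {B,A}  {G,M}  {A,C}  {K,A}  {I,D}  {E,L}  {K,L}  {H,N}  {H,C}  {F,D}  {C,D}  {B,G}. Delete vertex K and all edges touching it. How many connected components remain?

1

With K gone, the remaining components are: {A, B, C, D, E, F, G, H, I, J, L, M, N}.
That is 1 component.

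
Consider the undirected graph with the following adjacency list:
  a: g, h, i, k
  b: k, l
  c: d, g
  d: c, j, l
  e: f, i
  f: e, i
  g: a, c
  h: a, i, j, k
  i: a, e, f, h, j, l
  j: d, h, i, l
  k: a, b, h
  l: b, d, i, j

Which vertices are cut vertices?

i

Removing i increases the component count from 1 to 2, so i is a cut vertex.
By contrast removing j leaves 1 component; it is not a cut vertex. No other vertex is a cut vertex either.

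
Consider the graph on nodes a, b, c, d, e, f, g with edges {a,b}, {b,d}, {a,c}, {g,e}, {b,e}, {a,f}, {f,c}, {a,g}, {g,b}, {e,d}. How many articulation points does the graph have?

1

Removing a increases the component count from 1 to 2, so a is a cut vertex.
By contrast removing d leaves 1 component; it is not a cut vertex. No other vertex is a cut vertex either.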